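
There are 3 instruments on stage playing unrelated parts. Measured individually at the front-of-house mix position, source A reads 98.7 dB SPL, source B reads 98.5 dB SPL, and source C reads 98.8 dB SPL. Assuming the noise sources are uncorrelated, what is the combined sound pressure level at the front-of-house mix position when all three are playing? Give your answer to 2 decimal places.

Uncorrelated sources add in intensity (power), not in dB.
L_total = 10·log₁₀(10^(98.7/10) + 10^(98.5/10) + 10^(98.8/10)) = 10·log₁₀(22078000000) = 103.44 dB SPL.

103.44 dB SPL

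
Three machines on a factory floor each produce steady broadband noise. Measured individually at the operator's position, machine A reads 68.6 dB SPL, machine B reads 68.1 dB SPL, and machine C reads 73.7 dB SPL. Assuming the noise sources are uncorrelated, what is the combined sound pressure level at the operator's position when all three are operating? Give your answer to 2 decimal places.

75.70 dB SPL

Add the sources as powers (linear), then convert back to dB:
L_total = 10·log₁₀(10^(68.6/10) + 10^(68.1/10) + 10^(73.7/10)) = 10·log₁₀(37140000) = 75.70 dB SPL.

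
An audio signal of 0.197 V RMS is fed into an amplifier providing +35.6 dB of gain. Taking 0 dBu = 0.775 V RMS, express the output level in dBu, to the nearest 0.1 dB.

+23.7 dBu

Input level: 20·log₁₀(0.197/0.775) = -11.90 dBu.
Output: -11.90 + 35.6 = +23.7 dBu.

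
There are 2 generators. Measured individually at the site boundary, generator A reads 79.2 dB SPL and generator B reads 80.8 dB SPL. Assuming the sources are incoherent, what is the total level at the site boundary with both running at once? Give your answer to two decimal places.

83.08 dB SPL

Incoherent sources sum as intensities:
L_total = 10·log₁₀(10^(79.2/10) + 10^(80.8/10)) = 10·log₁₀(203400000) = 83.08 dB SPL.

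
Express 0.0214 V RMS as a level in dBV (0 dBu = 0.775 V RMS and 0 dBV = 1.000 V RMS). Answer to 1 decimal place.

-33.4 dBV

dBV = 20·log₁₀(V / 1.000 V).
20·log₁₀(0.0214/1.000) = -33.4 dBV.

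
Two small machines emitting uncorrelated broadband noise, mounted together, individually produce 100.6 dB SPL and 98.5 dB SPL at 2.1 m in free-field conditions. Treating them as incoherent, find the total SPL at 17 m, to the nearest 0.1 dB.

Combined at 2.1 m: 10·log₁₀(10^(100.6/10)+10^(98.5/10)) = 102.69 dB SPL.
Then apply −20·log₁₀(17/2.1) = -18.16 dB → 84.5 dB SPL.

84.5 dB SPL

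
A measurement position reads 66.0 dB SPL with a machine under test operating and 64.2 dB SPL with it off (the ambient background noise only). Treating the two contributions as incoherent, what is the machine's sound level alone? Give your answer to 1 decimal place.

Background correction is a power subtraction:
L_src = 10·log₁₀(10^(66.0/10) − 10^(64.2/10)) = 10·log₁₀(1351000) = 61.3 dB SPL.

61.3 dB SPL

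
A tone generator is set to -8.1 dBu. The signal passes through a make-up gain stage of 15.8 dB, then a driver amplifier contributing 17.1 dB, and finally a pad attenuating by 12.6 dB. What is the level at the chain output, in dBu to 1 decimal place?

Gain stages sum in dB:
-8.1 + 15.8 + 17.1 − 12.6 = +12.2 dBu.

+12.2 dBu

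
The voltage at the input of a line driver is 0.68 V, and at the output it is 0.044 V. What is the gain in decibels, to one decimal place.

-23.8 dB

For a voltage ratio, dB = 20·log₁₀(V₂/V₁).
20·log₁₀(0.044/0.68) = 20·log₁₀(0.06471) = -23.8 dB.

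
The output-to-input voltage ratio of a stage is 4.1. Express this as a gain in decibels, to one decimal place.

Voltage ratio → dB uses the 20·log₁₀ form:
20·log₁₀(4.1) = 12.3 dB.

12.3 dB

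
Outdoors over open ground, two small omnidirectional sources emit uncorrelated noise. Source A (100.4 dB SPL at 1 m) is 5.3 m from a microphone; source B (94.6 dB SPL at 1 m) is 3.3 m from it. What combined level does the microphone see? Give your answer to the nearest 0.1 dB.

At the listener: L_A = 100.4 − 20·log₁₀(5.3) = 85.91 dB; L_B = 94.6 − 20·log₁₀(3.3) = 84.23 dB.
Combined: 10·log₁₀(10^(85.91/10)+10^(84.23/10)) = 88.2 dB SPL.

88.2 dB SPL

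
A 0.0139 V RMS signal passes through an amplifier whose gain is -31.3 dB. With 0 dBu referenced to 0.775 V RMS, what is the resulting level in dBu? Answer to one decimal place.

-66.2 dBu

Input level: 20·log₁₀(0.0139/0.775) = -34.93 dBu.
Output: -34.93 − 31.3 = -66.2 dBu.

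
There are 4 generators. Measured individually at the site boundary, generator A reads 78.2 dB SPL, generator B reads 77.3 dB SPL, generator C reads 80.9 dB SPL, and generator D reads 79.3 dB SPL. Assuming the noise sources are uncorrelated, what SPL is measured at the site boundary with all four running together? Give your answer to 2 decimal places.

Incoherent sources sum as intensities:
L_total = 10·log₁₀(10^(78.2/10) + 10^(77.3/10) + 10^(80.9/10) + 10^(79.3/10)) = 10·log₁₀(327900000) = 85.16 dB SPL.

85.16 dB SPL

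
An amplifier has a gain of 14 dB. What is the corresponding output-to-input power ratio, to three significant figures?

25.1

Power ratio = 10^(dB/10).
10^(14/10) = 10^(1.400) = 25.1.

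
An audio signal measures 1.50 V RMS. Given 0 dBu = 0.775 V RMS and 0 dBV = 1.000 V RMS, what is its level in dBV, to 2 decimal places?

dBV = 20·log₁₀(V / 1.000 V).
20·log₁₀(1.50/1.000) = +3.52 dBV.

+3.52 dBV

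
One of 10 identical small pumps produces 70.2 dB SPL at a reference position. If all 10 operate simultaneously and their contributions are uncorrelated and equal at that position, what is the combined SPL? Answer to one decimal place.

80.2 dB SPL

10 equal incoherent sources raise the level by 10·log₁₀(10) = 10.00 dB.
L_total = 70.2 + 10.00 = 80.2 dB SPL.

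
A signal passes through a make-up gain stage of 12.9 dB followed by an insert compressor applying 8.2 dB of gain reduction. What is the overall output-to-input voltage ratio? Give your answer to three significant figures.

Net gain = 12.9 + (−8.2) = 4.7 dB.
Voltage ratio = 10^(4.7/20) = 1.72.

1.72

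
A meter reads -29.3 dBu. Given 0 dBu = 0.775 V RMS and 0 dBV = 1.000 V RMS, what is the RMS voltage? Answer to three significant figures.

V = 0.775 V × 10^(-29.3/20).
= 0.775 × 0.03428 = 0.0266 V.

0.0266 V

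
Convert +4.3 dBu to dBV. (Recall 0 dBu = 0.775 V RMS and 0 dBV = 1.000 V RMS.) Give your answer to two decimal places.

The offset between the scales is 20·log₁₀(0.775/1.000) = −2.214 dB.
So dBV = +4.3 − 2.214 = +2.09 dBV.

+2.09 dBV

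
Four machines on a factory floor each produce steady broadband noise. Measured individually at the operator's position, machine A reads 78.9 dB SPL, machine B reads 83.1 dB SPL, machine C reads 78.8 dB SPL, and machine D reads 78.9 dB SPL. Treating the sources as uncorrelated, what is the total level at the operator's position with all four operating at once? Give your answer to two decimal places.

Incoherent sources sum as intensities:
L_total = 10·log₁₀(10^(78.9/10) + 10^(83.1/10) + 10^(78.8/10) + 10^(78.9/10)) = 10·log₁₀(435300000) = 86.39 dB SPL.

86.39 dB SPL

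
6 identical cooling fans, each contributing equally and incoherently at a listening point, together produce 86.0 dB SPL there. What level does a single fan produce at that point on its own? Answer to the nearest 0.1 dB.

6 equal incoherent sources add 10·log₁₀(6) = 7.78 dB over one source.
L_one = 86.0 − 7.78 = 78.2 dB SPL.

78.2 dB SPL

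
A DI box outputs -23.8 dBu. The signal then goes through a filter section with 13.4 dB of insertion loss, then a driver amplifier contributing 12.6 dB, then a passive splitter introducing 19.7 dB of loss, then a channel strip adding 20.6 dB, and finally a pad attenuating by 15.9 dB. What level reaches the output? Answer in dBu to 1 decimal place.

Cascaded gains and losses add directly in dB.
-23.8 − 13.4 + 12.6 − 19.7 + 20.6 − 15.9 = -39.6 dBu.

-39.6 dBu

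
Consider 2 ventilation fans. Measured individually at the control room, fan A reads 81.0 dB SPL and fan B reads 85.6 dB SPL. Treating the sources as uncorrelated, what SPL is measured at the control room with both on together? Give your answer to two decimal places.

Uncorrelated sources add in intensity (power), not in dB.
L_total = 10·log₁₀(10^(81.0/10) + 10^(85.6/10)) = 10·log₁₀(489000000) = 86.89 dB SPL.

86.89 dB SPL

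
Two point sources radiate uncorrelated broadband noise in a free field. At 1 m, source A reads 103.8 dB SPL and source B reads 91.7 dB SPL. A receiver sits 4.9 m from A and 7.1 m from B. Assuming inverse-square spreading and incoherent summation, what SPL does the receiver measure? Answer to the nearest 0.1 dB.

At the listener: L_A = 103.8 − 20·log₁₀(4.9) = 90.00 dB; L_B = 91.7 − 20·log₁₀(7.1) = 74.67 dB.
Combined: 10·log₁₀(10^(90.00/10)+10^(74.67/10)) = 90.1 dB SPL.

90.1 dB SPL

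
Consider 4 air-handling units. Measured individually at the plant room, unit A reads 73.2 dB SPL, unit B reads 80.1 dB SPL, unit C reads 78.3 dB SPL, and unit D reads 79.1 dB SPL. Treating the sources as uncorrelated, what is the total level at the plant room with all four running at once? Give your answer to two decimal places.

Add the sources as powers (linear), then convert back to dB:
L_total = 10·log₁₀(10^(73.2/10) + 10^(80.1/10) + 10^(78.3/10) + 10^(79.1/10)) = 10·log₁₀(272100000) = 84.35 dB SPL.

84.35 dB SPL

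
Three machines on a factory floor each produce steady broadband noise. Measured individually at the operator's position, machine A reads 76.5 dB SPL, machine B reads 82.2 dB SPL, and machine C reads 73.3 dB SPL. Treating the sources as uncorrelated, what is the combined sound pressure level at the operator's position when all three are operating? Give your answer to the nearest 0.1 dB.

83.7 dB SPL

Incoherent sources sum as intensities:
L_total = 10·log₁₀(10^(76.5/10) + 10^(82.2/10) + 10^(73.3/10)) = 10·log₁₀(232000000) = 83.7 dB SPL.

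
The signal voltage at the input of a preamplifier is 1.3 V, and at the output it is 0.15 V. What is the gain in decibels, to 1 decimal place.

-18.8 dB

Voltage ratio → dB uses the 20·log₁₀ form:
20·log₁₀(0.15/1.3) = 20·log₁₀(0.1154) = -18.8 dB.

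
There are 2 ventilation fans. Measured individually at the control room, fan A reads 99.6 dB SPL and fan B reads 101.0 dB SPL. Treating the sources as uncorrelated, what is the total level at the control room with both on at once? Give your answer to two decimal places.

103.37 dB SPL

Add the sources as powers (linear), then convert back to dB:
L_total = 10·log₁₀(10^(99.6/10) + 10^(101.0/10)) = 10·log₁₀(21709000000) = 103.37 dB SPL.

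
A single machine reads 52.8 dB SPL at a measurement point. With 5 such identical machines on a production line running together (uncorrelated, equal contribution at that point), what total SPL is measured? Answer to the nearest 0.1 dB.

59.8 dB SPL

5 equal incoherent sources raise the level by 10·log₁₀(5) = 6.99 dB.
L_total = 52.8 + 6.99 = 59.8 dB SPL.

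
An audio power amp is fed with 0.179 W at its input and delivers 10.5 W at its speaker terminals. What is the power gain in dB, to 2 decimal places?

Power is a power quantity, so gain = 10·log₁₀(P_out/P_in).
10·log₁₀(10.5/0.179) = 10·log₁₀(58.66) = 17.68 dB.

17.68 dB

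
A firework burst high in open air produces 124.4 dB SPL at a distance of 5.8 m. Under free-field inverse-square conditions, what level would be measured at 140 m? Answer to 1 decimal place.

96.7 dB SPL

Inverse-square spreading gives ΔL = −20·log₁₀(d₂/d₁).
ΔL = −20·log₁₀(140/5.8) = -27.65 dB, so L₂ = 124.4 + (-27.65) = 96.7 dB SPL.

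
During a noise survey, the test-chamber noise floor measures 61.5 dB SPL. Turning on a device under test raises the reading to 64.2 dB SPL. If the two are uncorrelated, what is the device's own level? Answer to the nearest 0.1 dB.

60.9 dB SPL

Background correction is a power subtraction:
L_src = 10·log₁₀(10^(64.2/10) − 10^(61.5/10)) = 10·log₁₀(1218000) = 60.9 dB SPL.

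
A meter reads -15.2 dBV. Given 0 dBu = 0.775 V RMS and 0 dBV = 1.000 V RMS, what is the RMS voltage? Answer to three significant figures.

V = 1.000 V × 10^(-15.2/20).
= 1.000 × 0.1738 = 0.174 V.

0.174 V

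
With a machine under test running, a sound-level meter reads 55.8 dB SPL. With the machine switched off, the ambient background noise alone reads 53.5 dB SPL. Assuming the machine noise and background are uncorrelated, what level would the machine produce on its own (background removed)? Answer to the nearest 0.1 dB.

51.9 dB SPL

Background correction is a power subtraction:
L_src = 10·log₁₀(10^(55.8/10) − 10^(53.5/10)) = 10·log₁₀(156300) = 51.9 dB SPL.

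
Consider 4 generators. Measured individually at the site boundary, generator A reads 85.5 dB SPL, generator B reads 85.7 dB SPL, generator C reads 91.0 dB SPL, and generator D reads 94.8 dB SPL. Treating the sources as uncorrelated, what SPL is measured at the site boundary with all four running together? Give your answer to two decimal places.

96.99 dB SPL

Uncorrelated sources add in intensity (power), not in dB.
L_total = 10·log₁₀(10^(85.5/10) + 10^(85.7/10) + 10^(91.0/10) + 10^(94.8/10)) = 10·log₁₀(5005000000) = 96.99 dB SPL.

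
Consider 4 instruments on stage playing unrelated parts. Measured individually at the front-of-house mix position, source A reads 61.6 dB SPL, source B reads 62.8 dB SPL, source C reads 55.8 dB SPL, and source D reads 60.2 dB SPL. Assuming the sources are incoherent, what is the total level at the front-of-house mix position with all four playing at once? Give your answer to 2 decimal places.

Add the sources as powers (linear), then convert back to dB:
L_total = 10·log₁₀(10^(61.6/10) + 10^(62.8/10) + 10^(55.8/10) + 10^(60.2/10)) = 10·log₁₀(4778000) = 66.79 dB SPL.

66.79 dB SPL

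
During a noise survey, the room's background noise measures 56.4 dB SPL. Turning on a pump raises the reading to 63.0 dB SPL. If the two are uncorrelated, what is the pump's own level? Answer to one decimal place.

61.9 dB SPL

Background correction is a power subtraction:
L_src = 10·log₁₀(10^(63.0/10) − 10^(56.4/10)) = 10·log₁₀(1559000) = 61.9 dB SPL.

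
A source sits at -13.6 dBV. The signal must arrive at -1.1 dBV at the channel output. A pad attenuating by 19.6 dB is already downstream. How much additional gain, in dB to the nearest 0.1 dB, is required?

The required make-up gain is the shortfall in the dB sum.
G = -1.1 − (-13.6) + 19.6 = 32.1 dB.

32.1 dB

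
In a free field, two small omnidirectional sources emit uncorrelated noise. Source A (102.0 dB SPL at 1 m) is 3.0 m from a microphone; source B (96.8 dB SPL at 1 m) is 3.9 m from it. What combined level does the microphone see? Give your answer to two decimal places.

At the listener: L_A = 102.0 − 20·log₁₀(3.0) = 92.458 dB; L_B = 96.8 − 20·log₁₀(3.9) = 84.979 dB.
Combined: 10·log₁₀(10^(92.458/10)+10^(84.979/10)) = 93.17 dB SPL.

93.17 dB SPL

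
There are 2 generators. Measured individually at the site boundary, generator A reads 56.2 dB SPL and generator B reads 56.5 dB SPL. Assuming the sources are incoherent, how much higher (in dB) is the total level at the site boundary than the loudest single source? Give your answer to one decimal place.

2.9 dB

Uncorrelated sources add in intensity (power), not in dB.
L_total = 10·log₁₀(10^(56.2/10) + 10^(56.5/10)) = 59.36 dB SPL.
Excess over the loudest (56.5 dB): 59.36 − 56.5 = 2.9 dB.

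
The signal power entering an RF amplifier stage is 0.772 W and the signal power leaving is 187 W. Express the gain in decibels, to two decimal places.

For a power ratio, dB = 10·log₁₀(P₂/P₁).
10·log₁₀(187/0.772) = 10·log₁₀(242.2) = 23.84 dB.

23.84 dB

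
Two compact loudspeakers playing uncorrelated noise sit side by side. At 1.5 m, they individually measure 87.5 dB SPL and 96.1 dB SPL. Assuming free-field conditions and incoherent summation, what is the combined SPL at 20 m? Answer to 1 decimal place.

Combined at 1.5 m: 10·log₁₀(10^(87.5/10)+10^(96.1/10)) = 96.66 dB SPL.
Then apply −20·log₁₀(20/1.5) = -22.50 dB → 74.2 dB SPL.

74.2 dB SPL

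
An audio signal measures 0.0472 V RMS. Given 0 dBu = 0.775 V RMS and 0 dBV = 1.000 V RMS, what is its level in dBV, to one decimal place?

-26.5 dBV

dBV = 20·log₁₀(V / 1.000 V).
20·log₁₀(0.0472/1.000) = -26.5 dBV.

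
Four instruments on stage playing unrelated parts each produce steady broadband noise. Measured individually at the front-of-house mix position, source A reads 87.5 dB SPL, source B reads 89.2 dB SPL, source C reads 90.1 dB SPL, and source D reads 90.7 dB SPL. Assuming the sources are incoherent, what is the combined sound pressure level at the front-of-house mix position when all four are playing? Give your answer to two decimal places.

95.55 dB SPL

Incoherent sources sum as intensities:
L_total = 10·log₁₀(10^(87.5/10) + 10^(89.2/10) + 10^(90.1/10) + 10^(90.7/10)) = 10·log₁₀(3592000000) = 95.55 dB SPL.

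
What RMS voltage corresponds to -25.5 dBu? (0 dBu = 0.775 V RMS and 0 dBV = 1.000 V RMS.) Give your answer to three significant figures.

V = 0.775 V × 10^(-25.5/20).
= 0.775 × 0.05309 = 0.0411 V.

0.0411 V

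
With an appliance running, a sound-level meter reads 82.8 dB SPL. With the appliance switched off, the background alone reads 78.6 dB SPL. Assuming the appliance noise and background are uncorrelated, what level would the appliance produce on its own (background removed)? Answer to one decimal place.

80.7 dB SPL

Subtract intensities: L_src = 10·log₁₀(10^(L_total/10) − 10^(L_bg/10)).
L_src = 10·log₁₀(10^(82.8/10) − 10^(78.6/10)) = 10·log₁₀(118100000) = 80.7 dB SPL.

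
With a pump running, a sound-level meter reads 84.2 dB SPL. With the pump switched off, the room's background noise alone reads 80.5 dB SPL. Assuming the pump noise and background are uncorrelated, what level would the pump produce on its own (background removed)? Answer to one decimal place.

81.8 dB SPL

Remove the background by subtracting linear intensities:
L_src = 10·log₁₀(10^(84.2/10) − 10^(80.5/10)) = 10·log₁₀(150800000) = 81.8 dB SPL.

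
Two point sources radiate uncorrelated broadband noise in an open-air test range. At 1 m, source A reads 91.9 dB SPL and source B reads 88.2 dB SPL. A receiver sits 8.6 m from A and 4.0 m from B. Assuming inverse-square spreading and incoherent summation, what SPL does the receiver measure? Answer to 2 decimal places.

77.94 dB SPL

At the listener: L_A = 91.9 − 20·log₁₀(8.6) = 73.210 dB; L_B = 88.2 − 20·log₁₀(4.0) = 76.159 dB.
Combined: 10·log₁₀(10^(73.210/10)+10^(76.159/10)) = 77.94 dB SPL.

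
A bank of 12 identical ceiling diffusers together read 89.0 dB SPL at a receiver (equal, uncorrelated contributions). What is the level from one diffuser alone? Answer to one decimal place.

78.2 dB SPL

12 equal incoherent sources add 10·log₁₀(12) = 10.79 dB over one source.
L_one = 89.0 − 10.79 = 78.2 dB SPL.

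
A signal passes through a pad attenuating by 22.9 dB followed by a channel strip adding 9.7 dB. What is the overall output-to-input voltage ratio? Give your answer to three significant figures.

0.219

Net gain = (−22.9) + 9.7 = -13.2 dB.
Voltage ratio = 10^(-13.2/20) = 0.219.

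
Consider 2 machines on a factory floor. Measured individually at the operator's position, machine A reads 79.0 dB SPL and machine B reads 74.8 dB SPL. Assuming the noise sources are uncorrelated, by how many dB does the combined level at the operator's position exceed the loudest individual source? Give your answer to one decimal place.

1.4 dB

Uncorrelated sources add in intensity (power), not in dB.
L_total = 10·log₁₀(10^(79.0/10) + 10^(74.8/10)) = 80.40 dB SPL.
Excess over the loudest (79.0 dB): 80.40 − 79.0 = 1.4 dB.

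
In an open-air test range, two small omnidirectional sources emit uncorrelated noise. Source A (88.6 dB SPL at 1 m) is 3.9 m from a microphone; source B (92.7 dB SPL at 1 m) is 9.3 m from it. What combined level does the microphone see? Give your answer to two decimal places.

78.40 dB SPL

At the listener: L_A = 88.6 − 20·log₁₀(3.9) = 76.779 dB; L_B = 92.7 − 20·log₁₀(9.3) = 73.330 dB.
Combined: 10·log₁₀(10^(76.779/10)+10^(73.330/10)) = 78.40 dB SPL.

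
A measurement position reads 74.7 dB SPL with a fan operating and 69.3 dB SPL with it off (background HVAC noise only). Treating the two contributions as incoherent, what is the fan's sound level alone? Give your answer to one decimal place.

73.2 dB SPL

Background correction is a power subtraction:
L_src = 10·log₁₀(10^(74.7/10) − 10^(69.3/10)) = 10·log₁₀(21000000) = 73.2 dB SPL.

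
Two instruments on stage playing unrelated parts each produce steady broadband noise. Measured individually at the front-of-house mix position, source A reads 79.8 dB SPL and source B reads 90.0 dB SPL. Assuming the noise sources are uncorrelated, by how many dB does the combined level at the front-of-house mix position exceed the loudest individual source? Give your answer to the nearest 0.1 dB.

0.4 dB

Add the sources as powers (linear), then convert back to dB:
L_total = 10·log₁₀(10^(79.8/10) + 10^(90.0/10)) = 90.40 dB SPL.
Excess over the loudest (90.0 dB): 90.40 − 90.0 = 0.4 dB.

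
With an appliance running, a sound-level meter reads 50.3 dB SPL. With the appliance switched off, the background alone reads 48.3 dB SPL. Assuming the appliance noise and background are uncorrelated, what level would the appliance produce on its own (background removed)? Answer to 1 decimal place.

Remove the background by subtracting linear intensities:
L_src = 10·log₁₀(10^(50.3/10) − 10^(48.3/10)) = 10·log₁₀(39540) = 46.0 dB SPL.

46.0 dB SPL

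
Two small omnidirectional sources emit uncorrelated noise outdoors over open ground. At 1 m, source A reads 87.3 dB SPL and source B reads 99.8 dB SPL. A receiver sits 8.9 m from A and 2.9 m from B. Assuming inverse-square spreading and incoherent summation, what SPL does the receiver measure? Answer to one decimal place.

90.6 dB SPL

At the listener: L_A = 87.3 − 20·log₁₀(8.9) = 68.31 dB; L_B = 99.8 − 20·log₁₀(2.9) = 90.55 dB.
Combined: 10·log₁₀(10^(68.31/10)+10^(90.55/10)) = 90.6 dB SPL.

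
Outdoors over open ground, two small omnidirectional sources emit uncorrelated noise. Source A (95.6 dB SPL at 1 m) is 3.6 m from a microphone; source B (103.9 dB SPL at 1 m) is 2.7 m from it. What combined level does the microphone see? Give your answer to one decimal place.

At the listener: L_A = 95.6 − 20·log₁₀(3.6) = 84.47 dB; L_B = 103.9 − 20·log₁₀(2.7) = 95.27 dB.
Combined: 10·log₁₀(10^(84.47/10)+10^(95.27/10)) = 95.6 dB SPL.

95.6 dB SPL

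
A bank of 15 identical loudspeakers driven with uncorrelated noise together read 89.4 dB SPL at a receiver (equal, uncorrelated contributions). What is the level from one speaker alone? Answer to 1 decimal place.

15 equal incoherent sources add 10·log₁₀(15) = 11.76 dB over one source.
L_one = 89.4 − 11.76 = 77.6 dB SPL.

77.6 dB SPL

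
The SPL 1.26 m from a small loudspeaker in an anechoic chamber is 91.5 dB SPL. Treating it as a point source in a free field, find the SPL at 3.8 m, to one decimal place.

For a point source in a free field, ΔL = −20·log₁₀(d₂/d₁).
ΔL = −20·log₁₀(3.8/1.26) = -9.59 dB, so L₂ = 91.5 + (-9.59) = 81.9 dB SPL.

81.9 dB SPL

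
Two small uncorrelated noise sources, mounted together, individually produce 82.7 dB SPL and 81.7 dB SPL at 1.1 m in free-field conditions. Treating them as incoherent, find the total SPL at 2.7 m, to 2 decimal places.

77.44 dB SPL

Combined at 1.1 m: 10·log₁₀(10^(82.7/10)+10^(81.7/10)) = 85.239 dB SPL.
Then apply −20·log₁₀(2.7/1.1) = -7.799 dB → 77.44 dB SPL.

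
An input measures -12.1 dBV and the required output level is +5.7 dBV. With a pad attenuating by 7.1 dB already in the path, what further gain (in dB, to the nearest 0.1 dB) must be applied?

24.9 dB

The required make-up gain is the shortfall in the dB sum.
G = +5.7 − (-12.1) + 7.1 = 24.9 dB.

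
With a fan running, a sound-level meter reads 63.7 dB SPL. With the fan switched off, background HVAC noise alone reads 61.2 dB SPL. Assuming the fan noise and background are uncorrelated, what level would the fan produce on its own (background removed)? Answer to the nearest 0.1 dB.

Subtract intensities: L_src = 10·log₁₀(10^(L_total/10) − 10^(L_bg/10)).
L_src = 10·log₁₀(10^(63.7/10) − 10^(61.2/10)) = 10·log₁₀(1026000) = 60.1 dB SPL.

60.1 dB SPL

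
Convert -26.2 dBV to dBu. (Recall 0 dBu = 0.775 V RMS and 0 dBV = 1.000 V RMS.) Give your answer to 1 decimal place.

The offset between the scales is 20·log₁₀(0.775/1.000) = −2.214 dB.
So dBu = -26.2 + 2.214 = -24.0 dBu.

-24.0 dBu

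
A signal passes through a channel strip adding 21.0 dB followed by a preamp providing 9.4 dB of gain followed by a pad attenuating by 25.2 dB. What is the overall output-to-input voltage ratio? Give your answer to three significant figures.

1.82

Net gain = 21.0 + 9.4 + (−25.2) = 5.2 dB.
Voltage ratio = 10^(5.2/20) = 1.82.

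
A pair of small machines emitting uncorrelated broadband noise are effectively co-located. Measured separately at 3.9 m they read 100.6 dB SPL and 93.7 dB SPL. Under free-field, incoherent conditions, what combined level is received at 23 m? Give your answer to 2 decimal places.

85.99 dB SPL

Combined at 3.9 m: 10·log₁₀(10^(100.6/10)+10^(93.7/10)) = 101.407 dB SPL.
Then apply −20·log₁₀(23/3.9) = -15.413 dB → 85.99 dB SPL.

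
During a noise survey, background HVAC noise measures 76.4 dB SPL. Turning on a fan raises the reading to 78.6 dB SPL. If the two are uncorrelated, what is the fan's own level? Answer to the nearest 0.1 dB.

74.6 dB SPL

Subtract intensities: L_src = 10·log₁₀(10^(L_total/10) − 10^(L_bg/10)).
L_src = 10·log₁₀(10^(78.6/10) − 10^(76.4/10)) = 10·log₁₀(28790000) = 74.6 dB SPL.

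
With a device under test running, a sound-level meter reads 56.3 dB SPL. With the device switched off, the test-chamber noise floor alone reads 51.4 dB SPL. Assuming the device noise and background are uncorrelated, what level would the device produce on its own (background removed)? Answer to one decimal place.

54.6 dB SPL

Remove the background by subtracting linear intensities:
L_src = 10·log₁₀(10^(56.3/10) − 10^(51.4/10)) = 10·log₁₀(288500) = 54.6 dB SPL.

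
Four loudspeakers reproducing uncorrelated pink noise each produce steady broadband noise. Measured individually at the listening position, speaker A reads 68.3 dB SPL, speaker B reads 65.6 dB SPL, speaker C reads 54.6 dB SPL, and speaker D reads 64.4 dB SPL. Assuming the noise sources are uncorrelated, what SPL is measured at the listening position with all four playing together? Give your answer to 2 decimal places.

Uncorrelated sources add in intensity (power), not in dB.
L_total = 10·log₁₀(10^(68.3/10) + 10^(65.6/10) + 10^(54.6/10) + 10^(64.4/10)) = 10·log₁₀(13430000) = 71.28 dB SPL.

71.28 dB SPL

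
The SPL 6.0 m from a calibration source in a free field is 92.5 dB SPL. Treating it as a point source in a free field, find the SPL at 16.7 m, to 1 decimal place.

83.6 dB SPL

Free-field point source: level drops by 20·log₁₀ of the distance ratio.
ΔL = −20·log₁₀(16.7/6.0) = -8.89 dB, so L₂ = 92.5 + (-8.89) = 83.6 dB SPL.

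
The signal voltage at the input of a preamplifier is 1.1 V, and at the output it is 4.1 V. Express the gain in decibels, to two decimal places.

For a voltage ratio, dB = 20·log₁₀(V₂/V₁).
20·log₁₀(4.1/1.1) = 20·log₁₀(3.727) = 11.43 dB.

11.43 dB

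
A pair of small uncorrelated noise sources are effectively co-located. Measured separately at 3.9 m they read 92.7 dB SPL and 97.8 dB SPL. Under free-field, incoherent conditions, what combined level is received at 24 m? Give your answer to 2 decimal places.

Combined at 3.9 m: 10·log₁₀(10^(92.7/10)+10^(97.8/10)) = 98.969 dB SPL.
Then apply −20·log₁₀(24/3.9) = -15.783 dB → 83.19 dB SPL.

83.19 dB SPL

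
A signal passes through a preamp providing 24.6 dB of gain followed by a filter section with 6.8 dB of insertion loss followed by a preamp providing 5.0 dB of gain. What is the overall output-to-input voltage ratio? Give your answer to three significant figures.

Net gain = 24.6 + (−6.8) + 5.0 = 22.8 dB.
Voltage ratio = 10^(22.8/20) = 13.8.

13.8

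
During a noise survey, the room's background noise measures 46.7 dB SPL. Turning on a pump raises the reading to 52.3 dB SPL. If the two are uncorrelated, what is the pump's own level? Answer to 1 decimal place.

50.9 dB SPL

Subtract intensities: L_src = 10·log₁₀(10^(L_total/10) − 10^(L_bg/10)).
L_src = 10·log₁₀(10^(52.3/10) − 10^(46.7/10)) = 10·log₁₀(123100) = 50.9 dB SPL.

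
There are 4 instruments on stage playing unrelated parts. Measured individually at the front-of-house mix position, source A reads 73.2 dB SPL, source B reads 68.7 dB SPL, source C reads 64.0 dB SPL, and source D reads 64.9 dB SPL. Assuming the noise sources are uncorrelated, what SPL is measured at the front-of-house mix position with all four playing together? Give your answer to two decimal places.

Incoherent sources sum as intensities:
L_total = 10·log₁₀(10^(73.2/10) + 10^(68.7/10) + 10^(64.0/10) + 10^(64.9/10)) = 10·log₁₀(33910000) = 75.30 dB SPL.

75.30 dB SPL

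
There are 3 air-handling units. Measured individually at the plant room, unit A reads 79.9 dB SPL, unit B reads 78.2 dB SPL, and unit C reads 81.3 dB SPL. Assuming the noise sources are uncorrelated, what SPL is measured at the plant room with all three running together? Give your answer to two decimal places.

Uncorrelated sources add in intensity (power), not in dB.
L_total = 10·log₁₀(10^(79.9/10) + 10^(78.2/10) + 10^(81.3/10)) = 10·log₁₀(298700000) = 84.75 dB SPL.

84.75 dB SPL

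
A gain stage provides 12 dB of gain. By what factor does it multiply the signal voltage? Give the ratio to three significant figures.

Voltage ratio = 10^(dB/20).
10^(12/20) = 10^(0.6000) = 3.98.

3.98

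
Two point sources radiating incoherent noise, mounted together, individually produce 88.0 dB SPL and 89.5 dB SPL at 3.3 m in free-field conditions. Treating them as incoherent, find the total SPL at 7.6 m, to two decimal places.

84.58 dB SPL

Combined at 3.3 m: 10·log₁₀(10^(88.0/10)+10^(89.5/10)) = 91.825 dB SPL.
Then apply −20·log₁₀(7.6/3.3) = -7.246 dB → 84.58 dB SPL.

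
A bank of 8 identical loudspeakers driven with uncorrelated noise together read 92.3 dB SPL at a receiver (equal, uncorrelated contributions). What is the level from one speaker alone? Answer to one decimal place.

83.3 dB SPL

8 equal incoherent sources add 10·log₁₀(8) = 9.03 dB over one source.
L_one = 92.3 − 9.03 = 83.3 dB SPL.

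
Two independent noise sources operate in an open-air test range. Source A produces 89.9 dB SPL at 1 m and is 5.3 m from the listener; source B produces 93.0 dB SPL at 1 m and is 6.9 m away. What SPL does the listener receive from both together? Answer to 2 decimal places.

At the listener: L_A = 89.9 − 20·log₁₀(5.3) = 75.414 dB; L_B = 93.0 − 20·log₁₀(6.9) = 76.223 dB.
Combined: 10·log₁₀(10^(75.414/10)+10^(76.223/10)) = 78.85 dB SPL.

78.85 dB SPL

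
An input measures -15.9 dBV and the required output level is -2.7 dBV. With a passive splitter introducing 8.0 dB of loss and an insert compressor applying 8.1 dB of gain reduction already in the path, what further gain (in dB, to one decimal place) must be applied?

The required make-up gain is the shortfall in the dB sum.
G = -2.7 − (-15.9) + 8.0 + 8.1 = 29.3 dB.

29.3 dB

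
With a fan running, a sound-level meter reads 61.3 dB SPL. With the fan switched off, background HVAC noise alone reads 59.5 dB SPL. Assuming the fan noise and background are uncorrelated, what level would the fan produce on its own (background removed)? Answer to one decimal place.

Subtract intensities: L_src = 10·log₁₀(10^(L_total/10) − 10^(L_bg/10)).
L_src = 10·log₁₀(10^(61.3/10) − 10^(59.5/10)) = 10·log₁₀(457700) = 56.6 dB SPL.

56.6 dB SPL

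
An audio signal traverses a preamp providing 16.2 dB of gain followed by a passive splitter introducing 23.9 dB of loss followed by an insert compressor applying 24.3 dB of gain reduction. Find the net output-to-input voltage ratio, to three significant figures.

Net gain = 16.2 + (−23.9) + (−24.3) = -32.0 dB.
Voltage ratio = 10^(-32.0/20) = 0.0251.

0.0251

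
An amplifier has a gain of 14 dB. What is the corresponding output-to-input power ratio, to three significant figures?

Power ratio = 10^(dB/10).
10^(14/10) = 10^(1.400) = 25.1.

25.1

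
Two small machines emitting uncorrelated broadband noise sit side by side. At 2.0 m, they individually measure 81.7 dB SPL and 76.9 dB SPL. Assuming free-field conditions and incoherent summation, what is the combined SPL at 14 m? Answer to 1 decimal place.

66.0 dB SPL

Combined at 2.0 m: 10·log₁₀(10^(81.7/10)+10^(76.9/10)) = 82.94 dB SPL.
Then apply −20·log₁₀(14/2.0) = -16.90 dB → 66.0 dB SPL.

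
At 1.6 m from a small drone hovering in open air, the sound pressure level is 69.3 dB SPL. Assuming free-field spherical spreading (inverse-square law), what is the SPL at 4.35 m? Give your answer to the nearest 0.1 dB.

60.6 dB SPL

Inverse-square spreading gives ΔL = −20·log₁₀(d₂/d₁).
ΔL = −20·log₁₀(4.35/1.6) = -8.69 dB, so L₂ = 69.3 + (-8.69) = 60.6 dB SPL.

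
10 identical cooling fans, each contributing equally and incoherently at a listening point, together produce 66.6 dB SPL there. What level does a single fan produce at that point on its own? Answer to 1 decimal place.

56.6 dB SPL

10 equal incoherent sources add 10·log₁₀(10) = 10.00 dB over one source.
L_one = 66.6 − 10.00 = 56.6 dB SPL.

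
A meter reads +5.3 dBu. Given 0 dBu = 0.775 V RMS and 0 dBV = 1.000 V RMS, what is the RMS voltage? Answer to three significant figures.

1.43 V

V = 0.775 V × 10^(+5.3/20).
= 0.775 × 1.841 = 1.43 V.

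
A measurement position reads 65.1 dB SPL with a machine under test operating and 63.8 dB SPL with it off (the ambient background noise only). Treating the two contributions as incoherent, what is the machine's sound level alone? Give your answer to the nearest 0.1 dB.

Subtract intensities: L_src = 10·log₁₀(10^(L_total/10) − 10^(L_bg/10)).
L_src = 10·log₁₀(10^(65.1/10) − 10^(63.8/10)) = 10·log₁₀(837100) = 59.2 dB SPL.

59.2 dB SPL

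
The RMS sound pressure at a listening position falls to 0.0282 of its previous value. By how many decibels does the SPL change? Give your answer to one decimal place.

-31.0 dB

SPL change from a pressure ratio uses the 20·log₁₀ form:
20·log₁₀(0.0282) = -31.0 dB.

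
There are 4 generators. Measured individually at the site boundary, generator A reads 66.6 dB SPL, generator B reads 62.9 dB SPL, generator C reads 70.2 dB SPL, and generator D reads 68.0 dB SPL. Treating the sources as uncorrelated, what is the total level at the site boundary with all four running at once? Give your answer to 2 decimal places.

73.67 dB SPL

Uncorrelated sources add in intensity (power), not in dB.
L_total = 10·log₁₀(10^(66.6/10) + 10^(62.9/10) + 10^(70.2/10) + 10^(68.0/10)) = 10·log₁₀(23300000) = 73.67 dB SPL.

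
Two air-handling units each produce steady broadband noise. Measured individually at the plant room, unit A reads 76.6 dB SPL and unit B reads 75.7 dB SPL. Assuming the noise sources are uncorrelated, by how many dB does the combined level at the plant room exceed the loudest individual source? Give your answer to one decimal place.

Add the sources as powers (linear), then convert back to dB:
L_total = 10·log₁₀(10^(76.6/10) + 10^(75.7/10)) = 79.18 dB SPL.
Excess over the loudest (76.6 dB): 79.18 − 76.6 = 2.6 dB.

2.6 dB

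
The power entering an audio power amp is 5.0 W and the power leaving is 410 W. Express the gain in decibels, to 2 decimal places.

Power is a power quantity, so gain = 10·log₁₀(P_out/P_in).
10·log₁₀(410/5.0) = 10·log₁₀(82.00) = 19.14 dB.

19.14 dB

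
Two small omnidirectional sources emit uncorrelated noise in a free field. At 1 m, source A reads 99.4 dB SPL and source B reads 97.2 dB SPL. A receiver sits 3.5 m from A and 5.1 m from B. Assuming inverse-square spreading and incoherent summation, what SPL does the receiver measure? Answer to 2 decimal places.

At the listener: L_A = 99.4 − 20·log₁₀(3.5) = 88.519 dB; L_B = 97.2 − 20·log₁₀(5.1) = 83.049 dB.
Combined: 10·log₁₀(10^(88.519/10)+10^(83.049/10)) = 89.60 dB SPL.

89.60 dB SPL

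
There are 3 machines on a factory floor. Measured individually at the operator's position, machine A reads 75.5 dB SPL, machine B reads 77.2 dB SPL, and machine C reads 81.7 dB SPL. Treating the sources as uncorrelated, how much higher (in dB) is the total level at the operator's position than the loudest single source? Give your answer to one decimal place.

2.0 dB

Uncorrelated sources add in intensity (power), not in dB.
L_total = 10·log₁₀(10^(75.5/10) + 10^(77.2/10) + 10^(81.7/10)) = 83.73 dB SPL.
Excess over the loudest (81.7 dB): 83.73 − 81.7 = 2.0 dB.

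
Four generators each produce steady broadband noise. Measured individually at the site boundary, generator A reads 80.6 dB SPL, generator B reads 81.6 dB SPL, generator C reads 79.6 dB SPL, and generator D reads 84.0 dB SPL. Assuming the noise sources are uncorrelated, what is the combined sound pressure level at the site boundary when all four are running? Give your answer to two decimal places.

87.79 dB SPL

Uncorrelated sources add in intensity (power), not in dB.
L_total = 10·log₁₀(10^(80.6/10) + 10^(81.6/10) + 10^(79.6/10) + 10^(84.0/10)) = 10·log₁₀(601700000) = 87.79 dB SPL.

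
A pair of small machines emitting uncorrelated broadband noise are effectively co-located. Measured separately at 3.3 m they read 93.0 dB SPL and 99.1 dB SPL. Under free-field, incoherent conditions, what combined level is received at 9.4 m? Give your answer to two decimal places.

90.96 dB SPL

Combined at 3.3 m: 10·log₁₀(10^(93.0/10)+10^(99.1/10)) = 100.053 dB SPL.
Then apply −20·log₁₀(9.4/3.3) = -9.092 dB → 90.96 dB SPL.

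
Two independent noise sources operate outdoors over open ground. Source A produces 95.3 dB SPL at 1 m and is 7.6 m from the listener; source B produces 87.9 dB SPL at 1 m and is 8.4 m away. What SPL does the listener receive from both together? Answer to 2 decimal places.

At the listener: L_A = 95.3 − 20·log₁₀(7.6) = 77.684 dB; L_B = 87.9 − 20·log₁₀(8.4) = 69.414 dB.
Combined: 10·log₁₀(10^(77.684/10)+10^(69.414/10)) = 78.29 dB SPL.

78.29 dB SPL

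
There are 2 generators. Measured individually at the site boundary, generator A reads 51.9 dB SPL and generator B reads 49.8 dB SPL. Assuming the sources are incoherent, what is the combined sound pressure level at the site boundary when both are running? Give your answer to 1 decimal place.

54.0 dB SPL

Add the sources as powers (linear), then convert back to dB:
L_total = 10·log₁₀(10^(51.9/10) + 10^(49.8/10)) = 10·log₁₀(250400) = 54.0 dB SPL.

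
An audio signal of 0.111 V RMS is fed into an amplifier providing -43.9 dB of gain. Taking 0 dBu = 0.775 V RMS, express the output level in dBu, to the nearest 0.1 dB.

Input level: 20·log₁₀(0.111/0.775) = -16.88 dBu.
Output: -16.88 − 43.9 = -60.8 dBu.

-60.8 dBu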